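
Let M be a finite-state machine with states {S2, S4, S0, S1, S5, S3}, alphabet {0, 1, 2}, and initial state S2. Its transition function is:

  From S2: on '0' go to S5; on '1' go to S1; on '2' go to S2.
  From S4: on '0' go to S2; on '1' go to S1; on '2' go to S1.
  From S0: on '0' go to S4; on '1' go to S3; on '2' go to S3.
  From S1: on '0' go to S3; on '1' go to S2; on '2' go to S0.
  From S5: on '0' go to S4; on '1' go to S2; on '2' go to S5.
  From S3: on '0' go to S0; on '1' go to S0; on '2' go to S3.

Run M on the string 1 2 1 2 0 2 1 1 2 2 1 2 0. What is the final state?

S0

S2 → S1 → S0 → S3 → S3 → S0 → S3 → S0 → S3 → S3 → S3 → S0 → S3 → S0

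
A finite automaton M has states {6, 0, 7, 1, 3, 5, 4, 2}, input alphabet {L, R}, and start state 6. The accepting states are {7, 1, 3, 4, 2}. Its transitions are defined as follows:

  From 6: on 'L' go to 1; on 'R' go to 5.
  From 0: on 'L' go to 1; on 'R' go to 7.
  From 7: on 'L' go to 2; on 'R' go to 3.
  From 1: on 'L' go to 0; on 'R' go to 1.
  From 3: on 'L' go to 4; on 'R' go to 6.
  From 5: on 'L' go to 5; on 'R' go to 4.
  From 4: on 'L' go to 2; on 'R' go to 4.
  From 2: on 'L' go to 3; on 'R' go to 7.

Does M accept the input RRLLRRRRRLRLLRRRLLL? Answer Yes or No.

6 → 5 → 4 → 2 → 3 → 6 → 5 → 4 → 4 → 4 → 2 → 7 → 2 → 3 → 6 → 5 → 4 → 2 → 3 → 4
End state 4 is accepting.

Yes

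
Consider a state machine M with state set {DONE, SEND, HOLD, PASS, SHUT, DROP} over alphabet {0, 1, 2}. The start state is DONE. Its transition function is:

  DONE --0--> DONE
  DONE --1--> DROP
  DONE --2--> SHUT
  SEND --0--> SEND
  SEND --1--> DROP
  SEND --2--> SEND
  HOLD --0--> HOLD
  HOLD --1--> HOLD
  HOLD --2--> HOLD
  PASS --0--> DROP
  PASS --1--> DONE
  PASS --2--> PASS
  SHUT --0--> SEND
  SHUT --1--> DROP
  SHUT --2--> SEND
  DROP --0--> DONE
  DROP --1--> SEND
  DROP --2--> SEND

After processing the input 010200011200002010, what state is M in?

Trace: DONE -0-> DONE -1-> DROP -0-> DONE -2-> SHUT -0-> SEND -0-> SEND -0-> SEND -1-> DROP -1-> SEND -2-> SEND -0-> SEND -0-> SEND -0-> SEND -0-> SEND -2-> SEND -0-> SEND -1-> DROP -0-> DONE

DONE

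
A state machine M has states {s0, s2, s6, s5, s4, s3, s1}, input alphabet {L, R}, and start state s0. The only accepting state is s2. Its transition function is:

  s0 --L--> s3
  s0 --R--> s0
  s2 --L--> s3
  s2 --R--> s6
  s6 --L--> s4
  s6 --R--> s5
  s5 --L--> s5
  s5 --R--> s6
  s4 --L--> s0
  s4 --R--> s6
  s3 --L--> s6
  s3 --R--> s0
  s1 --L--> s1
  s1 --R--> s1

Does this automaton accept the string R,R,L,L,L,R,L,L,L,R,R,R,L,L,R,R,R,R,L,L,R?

s0 → s0 → s0 → s3 → s6 → s4 → s6 → s4 → s0 → s3 → s0 → s0 → s0 → s3 → s6 → s5 → s6 → s5 → s6 → s4 → s0 → s0
End state s0 is not accepting.

No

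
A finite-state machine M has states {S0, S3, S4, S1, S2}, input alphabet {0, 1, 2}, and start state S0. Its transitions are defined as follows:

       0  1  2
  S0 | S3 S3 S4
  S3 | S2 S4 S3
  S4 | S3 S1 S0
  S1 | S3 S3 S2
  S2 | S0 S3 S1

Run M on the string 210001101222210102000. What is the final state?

S3

start at S0
read '2': S0 → S4
read '1': S4 → S1
read '0': S1 → S3
read '0': S3 → S2
read '0': S2 → S0
read '1': S0 → S3
read '1': S3 → S4
read '0': S4 → S3
read '1': S3 → S4
read '2': S4 → S0
read '2': S0 → S4
read '2': S4 → S0
read '2': S0 → S4
read '1': S4 → S1
read '0': S1 → S3
read '1': S3 → S4
read '0': S4 → S3
read '2': S3 → S3
read '0': S3 → S2
read '0': S2 → S0
read '0': S0 → S3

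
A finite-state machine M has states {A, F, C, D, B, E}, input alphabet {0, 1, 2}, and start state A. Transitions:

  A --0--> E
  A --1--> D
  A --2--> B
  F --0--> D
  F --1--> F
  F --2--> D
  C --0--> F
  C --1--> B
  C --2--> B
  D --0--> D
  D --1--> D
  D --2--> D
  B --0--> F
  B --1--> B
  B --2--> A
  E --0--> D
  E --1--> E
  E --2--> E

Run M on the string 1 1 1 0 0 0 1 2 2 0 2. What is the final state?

start at A
read '1': A → D
read '1': D → D
read '1': D → D
read '0': D → D
read '0': D → D
read '0': D → D
read '1': D → D
read '2': D → D
read '2': D → D
read '0': D → D
read '2': D → D

D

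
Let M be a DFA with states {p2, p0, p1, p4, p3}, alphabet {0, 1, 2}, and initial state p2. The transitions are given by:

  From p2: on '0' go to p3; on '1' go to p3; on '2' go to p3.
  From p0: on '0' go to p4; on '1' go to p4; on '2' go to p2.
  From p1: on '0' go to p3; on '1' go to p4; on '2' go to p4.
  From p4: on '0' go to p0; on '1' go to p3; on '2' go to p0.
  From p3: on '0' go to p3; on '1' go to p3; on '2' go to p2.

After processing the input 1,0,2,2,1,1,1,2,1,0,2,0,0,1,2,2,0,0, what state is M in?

p3

Trace: p2 -1-> p3 -0-> p3 -2-> p2 -2-> p3 -1-> p3 -1-> p3 -1-> p3 -2-> p2 -1-> p3 -0-> p3 -2-> p2 -0-> p3 -0-> p3 -1-> p3 -2-> p2 -2-> p3 -0-> p3 -0-> p3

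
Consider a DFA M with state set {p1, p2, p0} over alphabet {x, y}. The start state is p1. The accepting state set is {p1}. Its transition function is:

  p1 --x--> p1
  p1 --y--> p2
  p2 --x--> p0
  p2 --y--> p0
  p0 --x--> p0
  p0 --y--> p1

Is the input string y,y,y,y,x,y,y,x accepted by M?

No

start at p1
read 'y': p1 → p2
read 'y': p2 → p0
read 'y': p0 → p1
read 'y': p1 → p2
read 'x': p2 → p0
read 'y': p0 → p1
read 'y': p1 → p2
read 'x': p2 → p0
End state p0 is not accepting.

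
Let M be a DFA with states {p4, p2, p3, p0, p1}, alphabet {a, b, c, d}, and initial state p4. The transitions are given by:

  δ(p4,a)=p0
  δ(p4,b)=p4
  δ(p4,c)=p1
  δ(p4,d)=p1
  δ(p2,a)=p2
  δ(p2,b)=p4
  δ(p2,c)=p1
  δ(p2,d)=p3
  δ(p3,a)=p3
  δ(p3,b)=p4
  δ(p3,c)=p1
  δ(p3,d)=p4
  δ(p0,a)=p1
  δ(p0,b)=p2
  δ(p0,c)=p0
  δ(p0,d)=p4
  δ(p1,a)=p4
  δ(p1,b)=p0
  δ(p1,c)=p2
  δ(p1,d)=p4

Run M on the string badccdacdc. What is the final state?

p1

start at p4
read 'b': p4 → p4
read 'a': p4 → p0
read 'd': p0 → p4
read 'c': p4 → p1
read 'c': p1 → p2
read 'd': p2 → p3
read 'a': p3 → p3
read 'c': p3 → p1
read 'd': p1 → p4
read 'c': p4 → p1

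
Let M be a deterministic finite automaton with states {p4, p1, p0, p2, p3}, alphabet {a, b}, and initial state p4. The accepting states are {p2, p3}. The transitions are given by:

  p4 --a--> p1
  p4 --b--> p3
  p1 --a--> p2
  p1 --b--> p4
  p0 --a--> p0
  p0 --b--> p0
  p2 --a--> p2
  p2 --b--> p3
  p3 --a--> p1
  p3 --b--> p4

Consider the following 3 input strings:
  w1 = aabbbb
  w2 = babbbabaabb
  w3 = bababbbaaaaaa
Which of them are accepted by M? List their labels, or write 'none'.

w3

w1: p4 → p1 → p2 → p3 → p4 → p3 → p4  → end p4, rejected
w2: p4 → p3 → p1 → p4 → p3 → p4 → p1 → p4 → p1 → p2 → p3 → p4  → end p4, rejected
w3: p4 → p3 → p1 → p4 → p1 → p4 → p3 → p4 → p1 → p2 → p2 → p2 → p2 → p2  → end p2, accepted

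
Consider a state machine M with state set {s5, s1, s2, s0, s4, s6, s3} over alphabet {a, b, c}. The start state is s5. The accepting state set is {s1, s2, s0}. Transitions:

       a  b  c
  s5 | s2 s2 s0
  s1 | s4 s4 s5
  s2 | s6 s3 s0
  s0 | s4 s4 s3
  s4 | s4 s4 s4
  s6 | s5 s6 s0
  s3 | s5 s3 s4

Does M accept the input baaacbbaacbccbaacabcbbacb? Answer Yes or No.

s5 → s2 → s6 → s5 → s2 → s0 → s4 → s4 → s4 → s4 → s4 → s4 → s4 → s4 → s4 → s4 → s4 → s4 → s4 → s4 → s4 → s4 → s4 → s4 → s4 → s4
End state s4 is not accepting.

No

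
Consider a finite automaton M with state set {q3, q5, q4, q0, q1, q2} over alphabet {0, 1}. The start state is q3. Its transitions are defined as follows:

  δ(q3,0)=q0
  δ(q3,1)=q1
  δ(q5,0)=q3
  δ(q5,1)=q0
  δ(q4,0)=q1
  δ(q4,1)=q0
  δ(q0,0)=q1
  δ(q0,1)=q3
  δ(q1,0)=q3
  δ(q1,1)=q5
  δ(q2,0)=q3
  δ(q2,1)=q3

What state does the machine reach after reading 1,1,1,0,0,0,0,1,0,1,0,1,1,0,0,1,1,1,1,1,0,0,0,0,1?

q3

q3 → q1 → q5 → q0 → q1 → q3 → q0 → q1 → q5 → q3 → q1 → q3 → q1 → q5 → q3 → q0 → q3 → q1 → q5 → q0 → q3 → q0 → q1 → q3 → q0 → q3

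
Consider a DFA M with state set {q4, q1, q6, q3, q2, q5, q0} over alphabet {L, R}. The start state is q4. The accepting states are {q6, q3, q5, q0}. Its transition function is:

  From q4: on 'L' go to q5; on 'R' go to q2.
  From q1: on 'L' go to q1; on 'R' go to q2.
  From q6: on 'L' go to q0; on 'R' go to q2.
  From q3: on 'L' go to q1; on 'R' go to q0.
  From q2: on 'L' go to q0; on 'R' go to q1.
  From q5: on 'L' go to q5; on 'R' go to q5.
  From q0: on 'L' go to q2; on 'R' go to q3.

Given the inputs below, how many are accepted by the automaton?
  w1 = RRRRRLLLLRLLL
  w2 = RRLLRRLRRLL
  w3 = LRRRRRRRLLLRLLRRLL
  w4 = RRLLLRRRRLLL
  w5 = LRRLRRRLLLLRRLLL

w1:
  start at q4
  read 'R': q4 → q2
  read 'R': q2 → q1
  read 'R': q1 → q2
  read 'R': q2 → q1
  read 'R': q1 → q2
  read 'L': q2 → q0
  read 'L': q0 → q2
  read 'L': q2 → q0
  read 'L': q0 → q2
  read 'R': q2 → q1
  read 'L': q1 → q1
  read 'L': q1 → q1
  read 'L': q1 → q1
  end q1, rejected
w2:
  start at q4
  read 'R': q4 → q2
  read 'R': q2 → q1
  read 'L': q1 → q1
  read 'L': q1 → q1
  read 'R': q1 → q2
  read 'R': q2 → q1
  read 'L': q1 → q1
  read 'R': q1 → q2
  read 'R': q2 → q1
  read 'L': q1 → q1
  read 'L': q1 → q1
  end q1, rejected
w3:
  start at q4
  read 'L': q4 → q5
  read 'R': q5 → q5
  read 'R': q5 → q5
  read 'R': q5 → q5
  read 'R': q5 → q5
  read 'R': q5 → q5
  read 'R': q5 → q5
  read 'R': q5 → q5
  read 'L': q5 → q5
  read 'L': q5 → q5
  read 'L': q5 → q5
  read 'R': q5 → q5
  read 'L': q5 → q5
  read 'L': q5 → q5
  read 'R': q5 → q5
  read 'R': q5 → q5
  read 'L': q5 → q5
  read 'L': q5 → q5
  end q5, accepted
w4:
  start at q4
  read 'R': q4 → q2
  read 'R': q2 → q1
  read 'L': q1 → q1
  read 'L': q1 → q1
  read 'L': q1 → q1
  read 'R': q1 → q2
  read 'R': q2 → q1
  read 'R': q1 → q2
  read 'R': q2 → q1
  read 'L': q1 → q1
  read 'L': q1 → q1
  read 'L': q1 → q1
  end q1, rejected
w5:
  start at q4
  read 'L': q4 → q5
  read 'R': q5 → q5
  read 'R': q5 → q5
  read 'L': q5 → q5
  read 'R': q5 → q5
  read 'R': q5 → q5
  read 'R': q5 → q5
  read 'L': q5 → q5
  read 'L': q5 → q5
  read 'L': q5 → q5
  read 'L': q5 → q5
  read 'R': q5 → q5
  read 'R': q5 → q5
  read 'L': q5 → q5
  read 'L': q5 → q5
  read 'L': q5 → q5
  end q5, accepted

2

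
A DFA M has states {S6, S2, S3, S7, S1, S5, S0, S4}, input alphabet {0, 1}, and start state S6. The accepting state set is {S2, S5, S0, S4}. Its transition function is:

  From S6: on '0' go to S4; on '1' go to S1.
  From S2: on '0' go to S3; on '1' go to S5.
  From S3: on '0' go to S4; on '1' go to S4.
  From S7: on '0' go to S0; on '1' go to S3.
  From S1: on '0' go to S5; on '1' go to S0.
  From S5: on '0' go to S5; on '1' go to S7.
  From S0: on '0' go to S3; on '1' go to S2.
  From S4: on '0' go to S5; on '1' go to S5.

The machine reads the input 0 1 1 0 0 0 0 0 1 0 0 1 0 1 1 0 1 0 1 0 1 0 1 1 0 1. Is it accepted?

Trace: S6 -0-> S4 -1-> S5 -1-> S7 -0-> S0 -0-> S3 -0-> S4 -0-> S5 -0-> S5 -1-> S7 -0-> S0 -0-> S3 -1-> S4 -0-> S5 -1-> S7 -1-> S3 -0-> S4 -1-> S5 -0-> S5 -1-> S7 -0-> S0 -1-> S2 -0-> S3 -1-> S4 -1-> S5 -0-> S5 -1-> S7
End state S7 is not accepting.

No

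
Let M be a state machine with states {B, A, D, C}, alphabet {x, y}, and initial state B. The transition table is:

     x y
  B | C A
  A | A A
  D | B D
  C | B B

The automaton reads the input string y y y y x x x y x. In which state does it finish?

Trace: B -y-> A -y-> A -y-> A -y-> A -x-> A -x-> A -x-> A -y-> A -x-> A

A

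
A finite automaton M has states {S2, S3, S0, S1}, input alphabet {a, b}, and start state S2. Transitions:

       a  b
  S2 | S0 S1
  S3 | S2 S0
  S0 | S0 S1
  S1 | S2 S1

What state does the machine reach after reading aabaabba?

S2 → S0 → S0 → S1 → S2 → S0 → S1 → S1 → S2

S2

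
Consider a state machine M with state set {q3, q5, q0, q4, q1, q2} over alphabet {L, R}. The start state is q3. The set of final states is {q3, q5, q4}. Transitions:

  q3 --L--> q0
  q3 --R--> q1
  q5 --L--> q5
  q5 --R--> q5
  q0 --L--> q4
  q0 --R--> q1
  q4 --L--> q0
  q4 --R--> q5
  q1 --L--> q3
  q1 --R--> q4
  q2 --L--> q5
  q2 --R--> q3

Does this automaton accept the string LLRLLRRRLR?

start at q3
read 'L': q3 → q0
read 'L': q0 → q4
read 'R': q4 → q5
read 'L': q5 → q5
read 'L': q5 → q5
read 'R': q5 → q5
read 'R': q5 → q5
read 'R': q5 → q5
read 'L': q5 → q5
read 'R': q5 → q5
End state q5 is accepting.

Yes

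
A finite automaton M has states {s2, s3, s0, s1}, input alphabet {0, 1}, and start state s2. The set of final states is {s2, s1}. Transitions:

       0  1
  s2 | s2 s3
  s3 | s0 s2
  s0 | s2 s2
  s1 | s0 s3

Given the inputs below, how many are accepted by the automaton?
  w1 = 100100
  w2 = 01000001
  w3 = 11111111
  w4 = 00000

3

w1: Trace: s2 -1-> s3 -0-> s0 -0-> s2 -1-> s3 -0-> s0 -0-> s2  → end s2, accepted
w2: Trace: s2 -0-> s2 -1-> s3 -0-> s0 -0-> s2 -0-> s2 -0-> s2 -0-> s2 -1-> s3  → end s3, rejected
w3: Trace: s2 -1-> s3 -1-> s2 -1-> s3 -1-> s2 -1-> s3 -1-> s2 -1-> s3 -1-> s2  → end s2, accepted
w4: Trace: s2 -0-> s2 -0-> s2 -0-> s2 -0-> s2 -0-> s2  → end s2, accepted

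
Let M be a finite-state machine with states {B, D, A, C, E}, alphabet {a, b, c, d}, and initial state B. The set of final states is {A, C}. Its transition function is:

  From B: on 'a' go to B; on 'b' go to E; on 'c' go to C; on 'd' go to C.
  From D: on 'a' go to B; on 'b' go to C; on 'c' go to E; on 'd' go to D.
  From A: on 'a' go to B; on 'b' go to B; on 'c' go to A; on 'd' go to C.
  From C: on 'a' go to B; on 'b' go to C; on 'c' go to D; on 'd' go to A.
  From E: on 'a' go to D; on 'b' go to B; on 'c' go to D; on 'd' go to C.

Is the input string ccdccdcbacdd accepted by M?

Yes

Trace: B -c-> C -c-> D -d-> D -c-> E -c-> D -d-> D -c-> E -b-> B -a-> B -c-> C -d-> A -d-> C
End state C is accepting.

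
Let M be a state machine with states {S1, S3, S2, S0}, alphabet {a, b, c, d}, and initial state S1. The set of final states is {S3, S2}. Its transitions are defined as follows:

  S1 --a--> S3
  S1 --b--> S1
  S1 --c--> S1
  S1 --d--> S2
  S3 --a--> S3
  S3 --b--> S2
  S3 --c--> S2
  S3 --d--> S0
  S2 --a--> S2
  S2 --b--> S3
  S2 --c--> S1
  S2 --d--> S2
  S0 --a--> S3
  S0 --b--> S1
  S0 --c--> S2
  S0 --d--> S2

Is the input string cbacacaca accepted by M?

Yes

Trace: S1 -c-> S1 -b-> S1 -a-> S3 -c-> S2 -a-> S2 -c-> S1 -a-> S3 -c-> S2 -a-> S2
End state S2 is accepting.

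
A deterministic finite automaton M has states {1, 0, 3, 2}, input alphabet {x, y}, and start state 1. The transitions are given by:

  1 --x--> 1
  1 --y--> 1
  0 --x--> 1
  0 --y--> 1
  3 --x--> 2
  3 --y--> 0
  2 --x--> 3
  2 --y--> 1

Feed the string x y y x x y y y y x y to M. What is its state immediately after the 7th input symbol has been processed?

1

start at 1
read 'x': 1 → 1
read 'y': 1 → 1
read 'y': 1 → 1
read 'x': 1 → 1
read 'x': 1 → 1
read 'y': 1 → 1
read 'y': 1 → 1
After 7 symbols: 1.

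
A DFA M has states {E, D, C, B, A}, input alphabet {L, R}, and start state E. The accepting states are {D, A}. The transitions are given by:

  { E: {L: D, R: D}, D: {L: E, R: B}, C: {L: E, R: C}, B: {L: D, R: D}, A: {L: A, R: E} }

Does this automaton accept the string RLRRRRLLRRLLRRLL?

No

Trace: E -R-> D -L-> E -R-> D -R-> B -R-> D -R-> B -L-> D -L-> E -R-> D -R-> B -L-> D -L-> E -R-> D -R-> B -L-> D -L-> E
End state E is not accepting.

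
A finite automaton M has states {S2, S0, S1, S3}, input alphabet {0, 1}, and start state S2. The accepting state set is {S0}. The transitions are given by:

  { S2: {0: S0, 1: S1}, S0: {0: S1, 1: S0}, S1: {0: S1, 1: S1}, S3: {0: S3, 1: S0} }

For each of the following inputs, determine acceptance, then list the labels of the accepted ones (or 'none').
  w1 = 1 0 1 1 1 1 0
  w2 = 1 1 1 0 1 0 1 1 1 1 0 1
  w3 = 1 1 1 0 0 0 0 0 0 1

none

w1: Trace: S2 -1-> S1 -0-> S1 -1-> S1 -1-> S1 -1-> S1 -1-> S1 -0-> S1  → end S1, rejected
w2: Trace: S2 -1-> S1 -1-> S1 -1-> S1 -0-> S1 -1-> S1 -0-> S1 -1-> S1 -1-> S1 -1-> S1 -1-> S1 -0-> S1 -1-> S1  → end S1, rejected
w3: Trace: S2 -1-> S1 -1-> S1 -1-> S1 -0-> S1 -0-> S1 -0-> S1 -0-> S1 -0-> S1 -0-> S1 -1-> S1  → end S1, rejected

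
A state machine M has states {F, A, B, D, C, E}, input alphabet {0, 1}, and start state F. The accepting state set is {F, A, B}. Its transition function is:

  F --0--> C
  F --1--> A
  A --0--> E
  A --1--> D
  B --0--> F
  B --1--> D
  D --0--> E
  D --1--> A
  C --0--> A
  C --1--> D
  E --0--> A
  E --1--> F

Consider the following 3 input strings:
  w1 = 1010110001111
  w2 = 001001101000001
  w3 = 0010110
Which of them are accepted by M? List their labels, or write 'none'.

w1, w2

w1: F → A → E → F → C → D → A → E → A → E → F → A → D → A  → end A, accepted
w2: F → C → A → D → E → A → D → A → E → F → C → A → E → A → E → F  → end F, accepted
w3: F → C → A → D → E → F → A → E  → end E, rejected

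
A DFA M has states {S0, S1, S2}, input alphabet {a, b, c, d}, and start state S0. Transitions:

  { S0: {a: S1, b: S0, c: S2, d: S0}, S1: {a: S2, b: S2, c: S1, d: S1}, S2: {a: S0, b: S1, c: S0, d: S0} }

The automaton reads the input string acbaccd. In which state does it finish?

S0

Trace: S0 -a-> S1 -c-> S1 -b-> S2 -a-> S0 -c-> S2 -c-> S0 -d-> S0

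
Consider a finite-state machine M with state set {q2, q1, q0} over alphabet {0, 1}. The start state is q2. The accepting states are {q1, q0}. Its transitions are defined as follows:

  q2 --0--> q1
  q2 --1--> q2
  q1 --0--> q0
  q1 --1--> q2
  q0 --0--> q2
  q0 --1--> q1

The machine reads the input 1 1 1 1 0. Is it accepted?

Yes

start at q2
read '1': q2 → q2
read '1': q2 → q2
read '1': q2 → q2
read '1': q2 → q2
read '0': q2 → q1
End state q1 is accepting.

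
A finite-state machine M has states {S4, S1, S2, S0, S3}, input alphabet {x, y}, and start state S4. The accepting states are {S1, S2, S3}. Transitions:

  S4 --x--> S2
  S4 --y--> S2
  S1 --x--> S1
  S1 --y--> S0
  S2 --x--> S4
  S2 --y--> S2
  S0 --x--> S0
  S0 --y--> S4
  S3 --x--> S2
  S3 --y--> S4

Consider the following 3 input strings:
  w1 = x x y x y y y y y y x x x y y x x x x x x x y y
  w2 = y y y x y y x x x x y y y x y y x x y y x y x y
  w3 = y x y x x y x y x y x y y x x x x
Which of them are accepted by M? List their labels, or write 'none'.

w1: S4 → S2 → S4 → S2 → S4 → S2 → S2 → S2 → S2 → S2 → S2 → S4 → S2 → S4 → S2 → S2 → S4 → S2 → S4 → S2 → S4 → S2 → S4 → S2 → S2  → end S2, accepted
w2: S4 → S2 → S2 → S2 → S4 → S2 → S2 → S4 → S2 → S4 → S2 → S2 → S2 → S2 → S4 → S2 → S2 → S4 → S2 → S2 → S2 → S4 → S2 → S4 → S2  → end S2, accepted
w3: S4 → S2 → S4 → S2 → S4 → S2 → S2 → S4 → S2 → S4 → S2 → S4 → S2 → S2 → S4 → S2 → S4 → S2  → end S2, accepted

w1, w2, w3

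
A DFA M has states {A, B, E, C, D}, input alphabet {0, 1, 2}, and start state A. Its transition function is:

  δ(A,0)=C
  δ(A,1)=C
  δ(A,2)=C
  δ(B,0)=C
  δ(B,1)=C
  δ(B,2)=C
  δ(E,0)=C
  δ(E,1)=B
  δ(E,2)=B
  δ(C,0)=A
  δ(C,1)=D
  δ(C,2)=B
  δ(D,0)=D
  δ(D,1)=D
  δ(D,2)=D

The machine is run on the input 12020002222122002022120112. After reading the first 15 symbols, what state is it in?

A → C → B → C → B → C → A → C → B → C → B → C → D → D → D → D
After 15 symbols: D.

D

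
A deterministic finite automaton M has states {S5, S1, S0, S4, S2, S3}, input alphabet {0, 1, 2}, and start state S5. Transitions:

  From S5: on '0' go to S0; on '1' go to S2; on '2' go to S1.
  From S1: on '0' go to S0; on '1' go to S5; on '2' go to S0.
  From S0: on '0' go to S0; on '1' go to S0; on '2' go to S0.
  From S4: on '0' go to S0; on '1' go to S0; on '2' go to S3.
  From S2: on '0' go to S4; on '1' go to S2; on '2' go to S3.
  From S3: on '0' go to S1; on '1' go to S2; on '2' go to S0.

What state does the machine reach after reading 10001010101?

S0

start at S5
read '1': S5 → S2
read '0': S2 → S4
read '0': S4 → S0
read '0': S0 → S0
read '1': S0 → S0
read '0': S0 → S0
read '1': S0 → S0
read '0': S0 → S0
read '1': S0 → S0
read '0': S0 → S0
read '1': S0 → S0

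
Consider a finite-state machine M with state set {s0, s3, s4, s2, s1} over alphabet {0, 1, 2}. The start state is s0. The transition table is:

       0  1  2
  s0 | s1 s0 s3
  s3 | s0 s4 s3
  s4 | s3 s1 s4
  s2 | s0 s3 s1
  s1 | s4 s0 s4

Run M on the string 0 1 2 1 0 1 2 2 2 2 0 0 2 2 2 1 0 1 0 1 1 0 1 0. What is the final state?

start at s0
read '0': s0 → s1
read '1': s1 → s0
read '2': s0 → s3
read '1': s3 → s4
read '0': s4 → s3
read '1': s3 → s4
read '2': s4 → s4
read '2': s4 → s4
read '2': s4 → s4
read '2': s4 → s4
read '0': s4 → s3
read '0': s3 → s0
read '2': s0 → s3
read '2': s3 → s3
read '2': s3 → s3
read '1': s3 → s4
read '0': s4 → s3
read '1': s3 → s4
read '0': s4 → s3
read '1': s3 → s4
read '1': s4 → s1
read '0': s1 → s4
read '1': s4 → s1
read '0': s1 → s4

s4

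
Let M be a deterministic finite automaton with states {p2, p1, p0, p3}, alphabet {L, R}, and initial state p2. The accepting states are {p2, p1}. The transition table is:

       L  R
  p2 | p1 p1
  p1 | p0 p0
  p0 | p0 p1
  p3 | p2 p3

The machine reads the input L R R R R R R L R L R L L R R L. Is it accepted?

No

Trace: p2 -L-> p1 -R-> p0 -R-> p1 -R-> p0 -R-> p1 -R-> p0 -R-> p1 -L-> p0 -R-> p1 -L-> p0 -R-> p1 -L-> p0 -L-> p0 -R-> p1 -R-> p0 -L-> p0
End state p0 is not accepting.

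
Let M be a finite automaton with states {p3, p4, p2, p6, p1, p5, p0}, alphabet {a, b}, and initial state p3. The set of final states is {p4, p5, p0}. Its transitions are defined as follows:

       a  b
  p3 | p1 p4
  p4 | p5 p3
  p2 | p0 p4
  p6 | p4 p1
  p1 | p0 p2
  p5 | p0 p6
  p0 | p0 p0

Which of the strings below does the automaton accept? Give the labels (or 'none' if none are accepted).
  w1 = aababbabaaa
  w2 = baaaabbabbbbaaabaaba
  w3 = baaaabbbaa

w1: Trace: p3 -a-> p1 -a-> p0 -b-> p0 -a-> p0 -b-> p0 -b-> p0 -a-> p0 -b-> p0 -a-> p0 -a-> p0 -a-> p0  → end p0, accepted
w2: Trace: p3 -b-> p4 -a-> p5 -a-> p0 -a-> p0 -a-> p0 -b-> p0 -b-> p0 -a-> p0 -b-> p0 -b-> p0 -b-> p0 -b-> p0 -a-> p0 -a-> p0 -a-> p0 -b-> p0 -a-> p0 -a-> p0 -b-> p0 -a-> p0  → end p0, accepted
w3: Trace: p3 -b-> p4 -a-> p5 -a-> p0 -a-> p0 -a-> p0 -b-> p0 -b-> p0 -b-> p0 -a-> p0 -a-> p0  → end p0, accepted

w1, w2, w3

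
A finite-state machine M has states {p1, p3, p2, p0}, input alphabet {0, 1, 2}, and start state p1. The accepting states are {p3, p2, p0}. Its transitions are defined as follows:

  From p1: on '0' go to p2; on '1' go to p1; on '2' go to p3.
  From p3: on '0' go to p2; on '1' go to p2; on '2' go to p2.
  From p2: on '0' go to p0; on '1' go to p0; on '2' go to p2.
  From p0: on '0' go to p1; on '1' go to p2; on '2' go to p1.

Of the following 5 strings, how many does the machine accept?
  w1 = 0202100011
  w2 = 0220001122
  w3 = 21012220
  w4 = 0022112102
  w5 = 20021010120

4

w1: Trace: p1 -0-> p2 -2-> p2 -0-> p0 -2-> p1 -1-> p1 -0-> p2 -0-> p0 -0-> p1 -1-> p1 -1-> p1  → end p1, rejected
w2: Trace: p1 -0-> p2 -2-> p2 -2-> p2 -0-> p0 -0-> p1 -0-> p2 -1-> p0 -1-> p2 -2-> p2 -2-> p2  → end p2, accepted
w3: Trace: p1 -2-> p3 -1-> p2 -0-> p0 -1-> p2 -2-> p2 -2-> p2 -2-> p2 -0-> p0  → end p0, accepted
w4: Trace: p1 -0-> p2 -0-> p0 -2-> p1 -2-> p3 -1-> p2 -1-> p0 -2-> p1 -1-> p1 -0-> p2 -2-> p2  → end p2, accepted
w5: Trace: p1 -2-> p3 -0-> p2 -0-> p0 -2-> p1 -1-> p1 -0-> p2 -1-> p0 -0-> p1 -1-> p1 -2-> p3 -0-> p2  → end p2, accepted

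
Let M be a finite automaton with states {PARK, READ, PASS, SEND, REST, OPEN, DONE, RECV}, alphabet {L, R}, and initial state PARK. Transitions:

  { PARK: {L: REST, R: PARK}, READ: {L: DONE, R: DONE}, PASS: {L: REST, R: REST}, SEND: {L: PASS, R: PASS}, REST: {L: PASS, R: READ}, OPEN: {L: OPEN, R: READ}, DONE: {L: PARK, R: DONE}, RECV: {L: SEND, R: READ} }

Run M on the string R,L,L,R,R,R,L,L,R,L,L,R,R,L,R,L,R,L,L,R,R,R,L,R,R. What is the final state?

PARK

start at PARK
read 'R': PARK → PARK
read 'L': PARK → REST
read 'L': REST → PASS
read 'R': PASS → REST
read 'R': REST → READ
read 'R': READ → DONE
read 'L': DONE → PARK
read 'L': PARK → REST
read 'R': REST → READ
read 'L': READ → DONE
read 'L': DONE → PARK
read 'R': PARK → PARK
read 'R': PARK → PARK
read 'L': PARK → REST
read 'R': REST → READ
read 'L': READ → DONE
read 'R': DONE → DONE
read 'L': DONE → PARK
read 'L': PARK → REST
read 'R': REST → READ
read 'R': READ → DONE
read 'R': DONE → DONE
read 'L': DONE → PARK
read 'R': PARK → PARK
read 'R': PARK → PARK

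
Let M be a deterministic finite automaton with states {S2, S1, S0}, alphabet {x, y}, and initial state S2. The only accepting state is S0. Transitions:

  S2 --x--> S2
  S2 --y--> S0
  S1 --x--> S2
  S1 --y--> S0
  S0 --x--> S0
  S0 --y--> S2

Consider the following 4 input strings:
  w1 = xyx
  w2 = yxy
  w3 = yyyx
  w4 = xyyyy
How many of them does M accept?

2

w1: Trace: S2 -x-> S2 -y-> S0 -x-> S0  → end S0, accepted
w2: Trace: S2 -y-> S0 -x-> S0 -y-> S2  → end S2, rejected
w3: Trace: S2 -y-> S0 -y-> S2 -y-> S0 -x-> S0  → end S0, accepted
w4: Trace: S2 -x-> S2 -y-> S0 -y-> S2 -y-> S0 -y-> S2  → end S2, rejected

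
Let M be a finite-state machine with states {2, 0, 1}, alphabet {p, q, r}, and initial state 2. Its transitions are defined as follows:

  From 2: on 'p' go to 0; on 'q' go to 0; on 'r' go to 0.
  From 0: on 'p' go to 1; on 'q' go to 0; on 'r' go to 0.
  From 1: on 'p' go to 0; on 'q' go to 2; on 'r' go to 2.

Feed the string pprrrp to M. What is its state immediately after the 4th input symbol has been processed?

0

Trace: 2 -p-> 0 -p-> 1 -r-> 2 -r-> 0
After 4 symbols: 0.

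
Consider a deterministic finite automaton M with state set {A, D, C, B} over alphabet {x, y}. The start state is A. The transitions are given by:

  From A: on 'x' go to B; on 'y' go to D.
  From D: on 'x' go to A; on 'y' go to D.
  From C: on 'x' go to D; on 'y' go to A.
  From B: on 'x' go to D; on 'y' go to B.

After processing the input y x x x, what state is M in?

Trace: A -y-> D -x-> A -x-> B -x-> D

D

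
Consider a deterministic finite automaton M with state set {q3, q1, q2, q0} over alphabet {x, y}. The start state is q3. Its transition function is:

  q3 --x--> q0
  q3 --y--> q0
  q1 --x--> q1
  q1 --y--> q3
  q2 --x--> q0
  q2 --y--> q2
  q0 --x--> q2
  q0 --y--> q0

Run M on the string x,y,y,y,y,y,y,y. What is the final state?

q0

Trace: q3 -x-> q0 -y-> q0 -y-> q0 -y-> q0 -y-> q0 -y-> q0 -y-> q0 -y-> q0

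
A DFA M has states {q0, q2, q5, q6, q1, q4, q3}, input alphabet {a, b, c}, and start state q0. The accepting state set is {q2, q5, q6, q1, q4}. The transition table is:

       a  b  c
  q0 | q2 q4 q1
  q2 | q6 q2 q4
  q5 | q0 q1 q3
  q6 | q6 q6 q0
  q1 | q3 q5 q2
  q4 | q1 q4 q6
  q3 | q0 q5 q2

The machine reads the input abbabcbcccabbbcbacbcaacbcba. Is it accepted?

q0 → q2 → q2 → q2 → q6 → q6 → q0 → q4 → q6 → q0 → q1 → q3 → q5 → q1 → q5 → q3 → q5 → q0 → q1 → q5 → q3 → q0 → q2 → q4 → q4 → q6 → q6 → q6
End state q6 is accepting.

Yes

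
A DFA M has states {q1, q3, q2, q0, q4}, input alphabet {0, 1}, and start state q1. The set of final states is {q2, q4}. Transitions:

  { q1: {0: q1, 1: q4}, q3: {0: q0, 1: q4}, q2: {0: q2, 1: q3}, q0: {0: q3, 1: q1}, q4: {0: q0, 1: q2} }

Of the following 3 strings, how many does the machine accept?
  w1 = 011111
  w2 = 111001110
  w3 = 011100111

w1:
  start at q1
  read '0': q1 → q1
  read '1': q1 → q4
  read '1': q4 → q2
  read '1': q2 → q3
  read '1': q3 → q4
  read '1': q4 → q2
  end q2, accepted
w2:
  start at q1
  read '1': q1 → q4
  read '1': q4 → q2
  read '1': q2 → q3
  read '0': q3 → q0
  read '0': q0 → q3
  read '1': q3 → q4
  read '1': q4 → q2
  read '1': q2 → q3
  read '0': q3 → q0
  end q0, rejected
w3:
  start at q1
  read '0': q1 → q1
  read '1': q1 → q4
  read '1': q4 → q2
  read '1': q2 → q3
  read '0': q3 → q0
  read '0': q0 → q3
  read '1': q3 → q4
  read '1': q4 → q2
  read '1': q2 → q3
  end q3, rejected

1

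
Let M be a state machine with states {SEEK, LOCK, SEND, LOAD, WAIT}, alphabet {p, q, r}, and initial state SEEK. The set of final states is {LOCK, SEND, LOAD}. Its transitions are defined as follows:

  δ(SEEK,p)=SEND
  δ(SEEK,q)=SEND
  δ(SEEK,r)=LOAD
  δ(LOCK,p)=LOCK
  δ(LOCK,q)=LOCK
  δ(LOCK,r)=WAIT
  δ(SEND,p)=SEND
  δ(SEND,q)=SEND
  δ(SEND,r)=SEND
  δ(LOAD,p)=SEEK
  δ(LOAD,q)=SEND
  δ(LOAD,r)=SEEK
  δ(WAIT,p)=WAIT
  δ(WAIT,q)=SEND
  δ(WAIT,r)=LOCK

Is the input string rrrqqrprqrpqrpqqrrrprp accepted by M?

SEEK → LOAD → SEEK → LOAD → SEND → SEND → SEND → SEND → SEND → SEND → SEND → SEND → SEND → SEND → SEND → SEND → SEND → SEND → SEND → SEND → SEND → SEND → SEND
End state SEND is accepting.

Yes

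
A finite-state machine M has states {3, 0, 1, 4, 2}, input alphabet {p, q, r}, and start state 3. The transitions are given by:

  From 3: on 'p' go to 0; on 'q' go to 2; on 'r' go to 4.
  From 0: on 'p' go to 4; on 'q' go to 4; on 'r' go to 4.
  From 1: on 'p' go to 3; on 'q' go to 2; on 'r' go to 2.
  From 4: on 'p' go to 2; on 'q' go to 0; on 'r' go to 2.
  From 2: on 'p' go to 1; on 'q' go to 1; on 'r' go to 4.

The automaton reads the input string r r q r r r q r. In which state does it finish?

2

Trace: 3 -r-> 4 -r-> 2 -q-> 1 -r-> 2 -r-> 4 -r-> 2 -q-> 1 -r-> 2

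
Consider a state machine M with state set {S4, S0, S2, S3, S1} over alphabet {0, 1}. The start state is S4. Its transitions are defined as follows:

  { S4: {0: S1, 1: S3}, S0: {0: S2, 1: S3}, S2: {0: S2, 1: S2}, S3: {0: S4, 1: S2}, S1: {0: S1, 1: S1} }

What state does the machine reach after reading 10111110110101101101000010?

S2

S4 → S3 → S4 → S3 → S2 → S2 → S2 → S2 → S2 → S2 → S2 → S2 → S2 → S2 → S2 → S2 → S2 → S2 → S2 → S2 → S2 → S2 → S2 → S2 → S2 → S2 → S2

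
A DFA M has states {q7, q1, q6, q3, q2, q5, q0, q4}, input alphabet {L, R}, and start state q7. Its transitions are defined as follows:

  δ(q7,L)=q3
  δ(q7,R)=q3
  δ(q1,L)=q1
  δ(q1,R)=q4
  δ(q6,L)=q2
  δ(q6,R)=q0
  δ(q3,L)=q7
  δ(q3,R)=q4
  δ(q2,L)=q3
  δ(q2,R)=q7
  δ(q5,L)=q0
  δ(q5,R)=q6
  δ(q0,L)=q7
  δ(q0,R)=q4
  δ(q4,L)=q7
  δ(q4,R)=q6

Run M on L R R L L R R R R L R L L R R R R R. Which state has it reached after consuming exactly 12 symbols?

q7 → q3 → q4 → q6 → q2 → q3 → q4 → q6 → q0 → q4 → q7 → q3 → q7
After 12 symbols: q7.

q7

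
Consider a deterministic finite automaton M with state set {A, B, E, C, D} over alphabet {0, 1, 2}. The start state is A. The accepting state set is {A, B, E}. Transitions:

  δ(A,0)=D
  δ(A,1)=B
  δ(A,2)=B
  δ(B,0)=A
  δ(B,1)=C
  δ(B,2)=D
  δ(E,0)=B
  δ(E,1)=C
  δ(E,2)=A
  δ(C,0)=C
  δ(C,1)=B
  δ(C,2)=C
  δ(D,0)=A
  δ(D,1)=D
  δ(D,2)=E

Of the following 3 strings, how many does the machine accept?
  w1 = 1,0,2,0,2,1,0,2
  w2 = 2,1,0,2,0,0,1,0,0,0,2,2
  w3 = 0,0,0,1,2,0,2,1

w1: Trace: A -1-> B -0-> A -2-> B -0-> A -2-> B -1-> C -0-> C -2-> C  → end C, rejected
w2: Trace: A -2-> B -1-> C -0-> C -2-> C -0-> C -0-> C -1-> B -0-> A -0-> D -0-> A -2-> B -2-> D  → end D, rejected
w3: Trace: A -0-> D -0-> A -0-> D -1-> D -2-> E -0-> B -2-> D -1-> D  → end D, rejected

0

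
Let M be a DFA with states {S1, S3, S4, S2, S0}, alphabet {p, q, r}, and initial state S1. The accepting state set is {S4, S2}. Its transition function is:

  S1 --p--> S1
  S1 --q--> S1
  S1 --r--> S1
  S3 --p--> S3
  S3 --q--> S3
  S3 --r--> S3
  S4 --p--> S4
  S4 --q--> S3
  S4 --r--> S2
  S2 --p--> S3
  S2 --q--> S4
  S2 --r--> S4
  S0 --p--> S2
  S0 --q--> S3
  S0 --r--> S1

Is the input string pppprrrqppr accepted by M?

No

S1 → S1 → S1 → S1 → S1 → S1 → S1 → S1 → S1 → S1 → S1 → S1
End state S1 is not accepting.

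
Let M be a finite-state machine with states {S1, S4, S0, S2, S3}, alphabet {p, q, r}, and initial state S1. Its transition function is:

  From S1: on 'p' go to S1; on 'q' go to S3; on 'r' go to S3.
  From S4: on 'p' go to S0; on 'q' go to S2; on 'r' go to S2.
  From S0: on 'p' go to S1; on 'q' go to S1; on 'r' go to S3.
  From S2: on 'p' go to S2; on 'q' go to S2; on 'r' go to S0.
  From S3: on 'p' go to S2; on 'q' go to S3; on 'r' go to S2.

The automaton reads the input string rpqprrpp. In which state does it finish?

Trace: S1 -r-> S3 -p-> S2 -q-> S2 -p-> S2 -r-> S0 -r-> S3 -p-> S2 -p-> S2

S2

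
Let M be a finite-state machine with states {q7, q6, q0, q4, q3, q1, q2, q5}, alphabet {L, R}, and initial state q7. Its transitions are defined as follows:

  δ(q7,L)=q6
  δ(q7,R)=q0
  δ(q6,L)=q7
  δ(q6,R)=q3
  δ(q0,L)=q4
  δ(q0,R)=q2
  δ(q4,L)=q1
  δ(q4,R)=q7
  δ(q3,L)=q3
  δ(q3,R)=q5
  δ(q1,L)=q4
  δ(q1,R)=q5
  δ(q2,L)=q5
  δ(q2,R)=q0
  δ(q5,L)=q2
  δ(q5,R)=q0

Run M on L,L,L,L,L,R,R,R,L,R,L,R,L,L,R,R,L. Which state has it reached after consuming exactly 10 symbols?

q7 → q6 → q7 → q6 → q7 → q6 → q3 → q5 → q0 → q4 → q7
After 10 symbols: q7.

q7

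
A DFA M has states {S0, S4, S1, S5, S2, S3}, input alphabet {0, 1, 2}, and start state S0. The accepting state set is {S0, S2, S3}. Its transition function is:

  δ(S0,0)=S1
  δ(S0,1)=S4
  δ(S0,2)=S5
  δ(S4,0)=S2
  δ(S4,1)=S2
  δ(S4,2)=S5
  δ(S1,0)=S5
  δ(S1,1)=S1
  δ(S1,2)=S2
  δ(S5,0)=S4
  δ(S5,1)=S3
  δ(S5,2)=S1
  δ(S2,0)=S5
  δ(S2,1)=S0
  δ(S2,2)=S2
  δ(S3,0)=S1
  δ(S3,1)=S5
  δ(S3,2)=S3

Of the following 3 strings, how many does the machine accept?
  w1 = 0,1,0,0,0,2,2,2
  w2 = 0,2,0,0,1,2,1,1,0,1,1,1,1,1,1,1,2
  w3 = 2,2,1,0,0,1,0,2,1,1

1

w1:
  start at S0
  read '0': S0 → S1
  read '1': S1 → S1
  read '0': S1 → S5
  read '0': S5 → S4
  read '0': S4 → S2
  read '2': S2 → S2
  read '2': S2 → S2
  read '2': S2 → S2
  end S2, accepted
w2:
  start at S0
  read '0': S0 → S1
  read '2': S1 → S2
  read '0': S2 → S5
  read '0': S5 → S4
  read '1': S4 → S2
  read '2': S2 → S2
  read '1': S2 → S0
  read '1': S0 → S4
  read '0': S4 → S2
  read '1': S2 → S0
  read '1': S0 → S4
  read '1': S4 → S2
  read '1': S2 → S0
  read '1': S0 → S4
  read '1': S4 → S2
  read '1': S2 → S0
  read '2': S0 → S5
  end S5, rejected
w3:
  start at S0
  read '2': S0 → S5
  read '2': S5 → S1
  read '1': S1 → S1
  read '0': S1 → S5
  read '0': S5 → S4
  read '1': S4 → S2
  read '0': S2 → S5
  read '2': S5 → S1
  read '1': S1 → S1
  read '1': S1 → S1
  end S1, rejected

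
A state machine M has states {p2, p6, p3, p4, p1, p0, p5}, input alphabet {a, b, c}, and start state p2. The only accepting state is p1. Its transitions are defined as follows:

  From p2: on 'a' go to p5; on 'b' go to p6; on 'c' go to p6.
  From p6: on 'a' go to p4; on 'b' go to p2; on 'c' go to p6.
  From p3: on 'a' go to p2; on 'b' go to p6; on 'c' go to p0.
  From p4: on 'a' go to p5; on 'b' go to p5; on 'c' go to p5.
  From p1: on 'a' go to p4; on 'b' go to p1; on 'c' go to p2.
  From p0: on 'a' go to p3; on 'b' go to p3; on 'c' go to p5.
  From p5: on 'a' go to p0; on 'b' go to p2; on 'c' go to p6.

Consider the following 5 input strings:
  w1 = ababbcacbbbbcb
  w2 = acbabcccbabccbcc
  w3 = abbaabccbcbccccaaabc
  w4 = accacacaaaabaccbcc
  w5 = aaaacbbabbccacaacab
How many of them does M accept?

w1: p2 → p5 → p2 → p5 → p2 → p6 → p6 → p4 → p5 → p2 → p6 → p2 → p6 → p6 → p2  → end p2, rejected
w2: p2 → p5 → p6 → p2 → p5 → p2 → p6 → p6 → p6 → p2 → p5 → p2 → p6 → p6 → p2 → p6 → p6  → end p6, rejected
w3: p2 → p5 → p2 → p6 → p4 → p5 → p2 → p6 → p6 → p2 → p6 → p2 → p6 → p6 → p6 → p6 → p4 → p5 → p0 → p3 → p0  → end p0, rejected
w4: p2 → p5 → p6 → p6 → p4 → p5 → p0 → p5 → p0 → p3 → p2 → p5 → p2 → p5 → p6 → p6 → p2 → p6 → p6  → end p6, rejected
w5: p2 → p5 → p0 → p3 → p2 → p6 → p2 → p6 → p4 → p5 → p2 → p6 → p6 → p4 → p5 → p0 → p3 → p0 → p3 → p6  → end p6, rejected

0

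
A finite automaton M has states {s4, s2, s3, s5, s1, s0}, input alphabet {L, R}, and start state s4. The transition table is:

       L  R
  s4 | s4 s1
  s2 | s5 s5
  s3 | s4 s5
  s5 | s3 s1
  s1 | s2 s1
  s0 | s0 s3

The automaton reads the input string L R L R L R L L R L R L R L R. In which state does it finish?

s5

Trace: s4 -L-> s4 -R-> s1 -L-> s2 -R-> s5 -L-> s3 -R-> s5 -L-> s3 -L-> s4 -R-> s1 -L-> s2 -R-> s5 -L-> s3 -R-> s5 -L-> s3 -R-> s5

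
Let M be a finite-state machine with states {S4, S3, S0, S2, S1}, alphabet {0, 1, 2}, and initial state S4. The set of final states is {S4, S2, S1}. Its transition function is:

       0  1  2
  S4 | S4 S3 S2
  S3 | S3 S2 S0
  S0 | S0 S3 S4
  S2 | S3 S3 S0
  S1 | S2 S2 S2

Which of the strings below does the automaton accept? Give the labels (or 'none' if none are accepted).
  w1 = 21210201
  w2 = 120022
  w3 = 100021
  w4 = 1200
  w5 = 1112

w1:
  start at S4
  read '2': S4 → S2
  read '1': S2 → S3
  read '2': S3 → S0
  read '1': S0 → S3
  read '0': S3 → S3
  read '2': S3 → S0
  read '0': S0 → S0
  read '1': S0 → S3
  end S3, rejected
w2:
  start at S4
  read '1': S4 → S3
  read '2': S3 → S0
  read '0': S0 → S0
  read '0': S0 → S0
  read '2': S0 → S4
  read '2': S4 → S2
  end S2, accepted
w3:
  start at S4
  read '1': S4 → S3
  read '0': S3 → S3
  read '0': S3 → S3
  read '0': S3 → S3
  read '2': S3 → S0
  read '1': S0 → S3
  end S3, rejected
w4:
  start at S4
  read '1': S4 → S3
  read '2': S3 → S0
  read '0': S0 → S0
  read '0': S0 → S0
  end S0, rejected
w5:
  start at S4
  read '1': S4 → S3
  read '1': S3 → S2
  read '1': S2 → S3
  read '2': S3 → S0
  end S0, rejected

w2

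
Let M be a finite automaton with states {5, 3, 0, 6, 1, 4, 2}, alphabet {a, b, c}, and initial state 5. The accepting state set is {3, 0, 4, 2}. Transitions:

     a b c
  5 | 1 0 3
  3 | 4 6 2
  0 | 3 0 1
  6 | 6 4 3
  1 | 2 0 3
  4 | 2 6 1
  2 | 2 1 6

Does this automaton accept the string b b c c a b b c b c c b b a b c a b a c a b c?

Yes

Trace: 5 -b-> 0 -b-> 0 -c-> 1 -c-> 3 -a-> 4 -b-> 6 -b-> 4 -c-> 1 -b-> 0 -c-> 1 -c-> 3 -b-> 6 -b-> 4 -a-> 2 -b-> 1 -c-> 3 -a-> 4 -b-> 6 -a-> 6 -c-> 3 -a-> 4 -b-> 6 -c-> 3
End state 3 is accepting.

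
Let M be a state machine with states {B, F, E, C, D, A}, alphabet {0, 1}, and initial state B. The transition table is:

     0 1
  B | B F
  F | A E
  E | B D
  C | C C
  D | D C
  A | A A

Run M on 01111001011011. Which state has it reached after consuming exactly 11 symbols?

B → B → F → E → D → C → C → C → C → C → C → C
After 11 symbols: C.

C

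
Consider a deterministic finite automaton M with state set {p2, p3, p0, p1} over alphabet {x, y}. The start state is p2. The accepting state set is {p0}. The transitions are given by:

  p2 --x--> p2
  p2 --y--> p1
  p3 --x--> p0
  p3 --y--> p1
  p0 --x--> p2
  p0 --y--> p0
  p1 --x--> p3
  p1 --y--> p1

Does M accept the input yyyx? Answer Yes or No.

start at p2
read 'y': p2 → p1
read 'y': p1 → p1
read 'y': p1 → p1
read 'x': p1 → p3
End state p3 is not accepting.

No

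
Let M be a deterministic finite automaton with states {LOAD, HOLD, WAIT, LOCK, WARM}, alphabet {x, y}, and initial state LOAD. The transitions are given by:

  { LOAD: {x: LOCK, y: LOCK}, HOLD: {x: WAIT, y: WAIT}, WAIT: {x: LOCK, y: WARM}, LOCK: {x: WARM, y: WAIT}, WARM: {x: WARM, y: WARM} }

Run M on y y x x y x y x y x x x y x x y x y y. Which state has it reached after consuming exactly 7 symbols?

WARM

Trace: LOAD -y-> LOCK -y-> WAIT -x-> LOCK -x-> WARM -y-> WARM -x-> WARM -y-> WARM
After 7 symbols: WARM.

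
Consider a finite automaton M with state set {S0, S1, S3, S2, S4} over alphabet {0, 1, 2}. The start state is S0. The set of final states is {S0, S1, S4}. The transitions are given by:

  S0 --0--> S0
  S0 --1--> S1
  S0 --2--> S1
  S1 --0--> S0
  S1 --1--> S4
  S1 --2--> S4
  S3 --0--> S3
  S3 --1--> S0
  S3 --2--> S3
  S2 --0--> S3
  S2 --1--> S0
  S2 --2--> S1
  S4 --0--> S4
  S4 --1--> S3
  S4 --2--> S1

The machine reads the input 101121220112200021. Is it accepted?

Yes

start at S0
read '1': S0 → S1
read '0': S1 → S0
read '1': S0 → S1
read '1': S1 → S4
read '2': S4 → S1
read '1': S1 → S4
read '2': S4 → S1
read '2': S1 → S4
read '0': S4 → S4
read '1': S4 → S3
read '1': S3 → S0
read '2': S0 → S1
read '2': S1 → S4
read '0': S4 → S4
read '0': S4 → S4
read '0': S4 → S4
read '2': S4 → S1
read '1': S1 → S4
End state S4 is accepting.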